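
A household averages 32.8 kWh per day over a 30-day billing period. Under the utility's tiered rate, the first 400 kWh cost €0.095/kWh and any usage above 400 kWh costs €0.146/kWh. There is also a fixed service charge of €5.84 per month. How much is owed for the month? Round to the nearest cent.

€129.10

Usage = 32.8 kWh/day × 30 days = 984 kWh
First 400 kWh × €0.095 = €38.00
Remaining 584 kWh × €0.146 = €85.26
Energy charge = €123.26; + service €5.84 = €129.10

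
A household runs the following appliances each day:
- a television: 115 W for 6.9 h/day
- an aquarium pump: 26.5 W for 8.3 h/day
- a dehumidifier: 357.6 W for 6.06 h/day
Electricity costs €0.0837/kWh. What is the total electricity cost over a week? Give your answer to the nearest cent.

€1.86

television: 115 W × 6.9 h × 7 d = 5,554 Wh = 5.554 kWh
aquarium pump: 26.5 W × 8.3 h × 7 d = 1,540 Wh = 1.54 kWh
dehumidifier: 357.6 W × 6.06 h × 7 d = 15,169 Wh = 15.17 kWh
Total energy = 5.554 + 1.54 + 15.17 = 22.26 kWh
Cost = 22.26 kWh × €0.0837 = €1.86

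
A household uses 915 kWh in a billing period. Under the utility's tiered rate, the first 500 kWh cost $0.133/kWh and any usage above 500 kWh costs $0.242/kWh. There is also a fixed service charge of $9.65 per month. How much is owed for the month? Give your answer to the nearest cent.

$176.58

First 500 kWh × $0.133 = $66.50
Remaining 415 kWh × $0.242 = $100.43
Energy charge = $166.93; + service $9.65 = $176.58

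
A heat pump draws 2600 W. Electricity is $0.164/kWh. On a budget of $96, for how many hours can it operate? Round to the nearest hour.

Energy budget = $96 / $0.164 per kWh = 585.4 kWh = 585,366 Wh
Runtime = 585,366 Wh / 2600 W = 225.1 h

225 h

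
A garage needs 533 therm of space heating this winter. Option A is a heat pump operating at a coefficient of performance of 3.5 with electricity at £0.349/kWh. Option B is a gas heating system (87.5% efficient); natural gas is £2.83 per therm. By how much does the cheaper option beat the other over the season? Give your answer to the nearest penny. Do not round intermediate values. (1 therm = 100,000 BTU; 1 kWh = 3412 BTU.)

Heat load = 533 therm × 100,000 = 53,300,000 BTU
Gas: input = 53,300,000 / 0.875 = 60,914,286 BTU = 609.1 therm → 609.1 × £2.83 = £1,723.87
Heat pump: 53,300,000 BTU / 3412 = 15,620 kWh heat; / 3.5 = 4,463 kWh in → × £0.349 = £1,557.67
Difference = |£1,723.87 − £1,557.67| = £166.20

£166.20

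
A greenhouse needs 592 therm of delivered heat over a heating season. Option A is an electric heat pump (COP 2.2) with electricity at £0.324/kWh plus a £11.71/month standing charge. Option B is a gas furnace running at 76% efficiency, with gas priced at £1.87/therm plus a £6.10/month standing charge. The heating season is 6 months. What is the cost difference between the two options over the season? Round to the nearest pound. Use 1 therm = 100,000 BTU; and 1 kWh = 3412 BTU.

£1132

Heat load = 592 therm × 100,000 = 59,200,000 BTU
Gas: input = 59,200,000 / 0.76 = 77,894,737 BTU = 778.9 therm → 778.9 × £1.87 = £1,456.63; + 6 × £6.10 standing = £1,493.23
Heat pump: 59,200,000 BTU / 3412 = 17,350 kWh heat; / 2.2 = 7,887 kWh in → × £0.324 = £2,555.26; + 6 × £11.71 standing = £2,625.52
Difference = |£1,493.23 − £2,625.52| = £1,132.29 ≈ £1132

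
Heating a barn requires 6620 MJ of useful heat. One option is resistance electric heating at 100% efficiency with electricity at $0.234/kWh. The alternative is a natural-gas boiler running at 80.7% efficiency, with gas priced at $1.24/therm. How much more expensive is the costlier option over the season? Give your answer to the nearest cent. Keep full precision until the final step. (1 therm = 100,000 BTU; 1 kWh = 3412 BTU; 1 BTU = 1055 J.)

$333.92

Heat load = 6620 MJ = 6,620,000,000 J / 1055 = 6,274,882 BTU
Gas: input = 6,274,882 / 0.807 = 7,775,566 BTU = 77.76 therm → 77.76 × $1.24 = $96.42
Electric: 6,274,882 BTU / 3412 = 1,839 kWh → × $0.234 = $430.34
Difference = |$96.42 − $430.34| = $333.92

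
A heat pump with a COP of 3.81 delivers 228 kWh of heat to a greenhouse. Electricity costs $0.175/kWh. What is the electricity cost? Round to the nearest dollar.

$10

Electrical input = 228 kWh / 3.81 = 59.84 kWh
Cost = 59.84 × $0.175/kWh = $10.47 ≈ $10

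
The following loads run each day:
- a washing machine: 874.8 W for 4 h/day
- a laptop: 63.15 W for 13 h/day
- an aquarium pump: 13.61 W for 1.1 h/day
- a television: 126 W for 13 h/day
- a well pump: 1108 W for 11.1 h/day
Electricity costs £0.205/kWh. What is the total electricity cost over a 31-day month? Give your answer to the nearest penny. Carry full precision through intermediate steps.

£116.12

washing machine: 874.8 W × 4 h × 31 d = 108,475 Wh = 108.5 kWh
laptop: 63.15 W × 13 h × 31 d = 25,449 Wh = 25.45 kWh
aquarium pump: 13.61 W × 1.1 h × 31 d = 464 Wh = 0.4641 kWh
television: 126 W × 13 h × 31 d = 50,778 Wh = 50.78 kWh
well pump: 1108 W × 11.1 h × 31 d = 381,263 Wh = 381.3 kWh
Total energy = 108.5 + 25.45 + 0.4641 + 50.78 + 381.3 = 566.4 kWh
Cost = 566.4 kWh × £0.205 = £116.12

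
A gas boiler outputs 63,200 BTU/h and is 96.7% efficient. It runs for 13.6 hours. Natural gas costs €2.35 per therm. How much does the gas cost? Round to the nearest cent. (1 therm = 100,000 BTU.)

€20.89

Heat delivered = 63,200 BTU/h × 13.6 h = 859,520 BTU
Gas input = 859,520 / 0.967 = 888,852 BTU
= 888,852 / 100,000 = 8.889 therm
Cost = 8.889 × €2.35/therm = €20.89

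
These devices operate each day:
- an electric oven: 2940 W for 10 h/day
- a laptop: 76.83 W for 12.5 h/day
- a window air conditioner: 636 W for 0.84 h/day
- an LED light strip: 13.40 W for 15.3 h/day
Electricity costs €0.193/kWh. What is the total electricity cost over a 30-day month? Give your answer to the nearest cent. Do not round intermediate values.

electric oven: 2940 W × 10 h × 30 d = 882,000 Wh = 882 kWh
laptop: 76.83 W × 12.5 h × 30 d = 28,811 Wh = 28.81 kWh
window air conditioner: 636 W × 0.84 h × 30 d = 16,027 Wh = 16.03 kWh
LED light strip: 13.40 W × 15.3 h × 30 d = 6,151 Wh = 6.151 kWh
Total energy = 882 + 28.81 + 16.03 + 6.151 = 933 kWh
Cost = 933 kWh × €0.193 = €180.07

€180.07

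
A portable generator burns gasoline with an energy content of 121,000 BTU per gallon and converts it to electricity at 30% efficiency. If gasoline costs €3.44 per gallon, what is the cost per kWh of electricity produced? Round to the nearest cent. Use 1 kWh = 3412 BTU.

Electrical output per gallon = 121,000 BTU × 0.30 / 3412 BTU/kWh = 10.64 kWh
Cost per kWh = €3.44 / 10.64 kWh = €0.323

€0.32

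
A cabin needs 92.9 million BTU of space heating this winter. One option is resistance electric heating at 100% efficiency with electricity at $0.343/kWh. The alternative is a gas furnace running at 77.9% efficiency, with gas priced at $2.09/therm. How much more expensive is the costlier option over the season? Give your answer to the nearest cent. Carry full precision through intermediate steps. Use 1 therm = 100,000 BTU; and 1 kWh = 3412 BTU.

$6846.57

Heat load = 92.9 × 10⁶ BTU = 92,900,000 BTU
Gas: input = 92,900,000 / 0.779 = 119,255,456 BTU = 1,193 therm → 1,193 × $2.09 = $2,492.44
Electric: 92,900,000 BTU / 3412 = 27,230 kWh → × $0.343 = $9,339.01
Difference = |$2,492.44 − $9,339.01| = $6,846.57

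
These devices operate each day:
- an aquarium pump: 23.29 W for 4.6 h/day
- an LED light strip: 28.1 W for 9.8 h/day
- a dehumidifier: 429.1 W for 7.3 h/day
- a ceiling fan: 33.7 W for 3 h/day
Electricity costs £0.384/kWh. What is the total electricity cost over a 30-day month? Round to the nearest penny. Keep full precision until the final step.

£41.66

aquarium pump: 23.29 W × 4.6 h × 30 d = 3,214 Wh = 3.214 kWh
LED light strip: 28.1 W × 9.8 h × 30 d = 8,261 Wh = 8.261 kWh
dehumidifier: 429.1 W × 7.3 h × 30 d = 93,973 Wh = 93.97 kWh
ceiling fan: 33.7 W × 3 h × 30 d = 3,033 Wh = 3.033 kWh
Total energy = 3.214 + 8.261 + 93.97 + 3.033 = 108.5 kWh
Cost = 108.5 kWh × £0.384 = £41.66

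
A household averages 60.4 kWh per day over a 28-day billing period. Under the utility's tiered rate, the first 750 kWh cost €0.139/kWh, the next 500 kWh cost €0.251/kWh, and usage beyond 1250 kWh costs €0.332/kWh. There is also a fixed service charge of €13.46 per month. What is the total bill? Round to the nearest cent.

Usage = 60.4 kWh/day × 28 days = 1691.2 kWh
First 750 kWh × €0.139 = €104.25
Next 500 kWh × €0.251 = €125.50
Remaining 441.2 kWh × €0.332 = €146.48
Energy charge = €376.23; + service €13.46 = €389.69

€389.69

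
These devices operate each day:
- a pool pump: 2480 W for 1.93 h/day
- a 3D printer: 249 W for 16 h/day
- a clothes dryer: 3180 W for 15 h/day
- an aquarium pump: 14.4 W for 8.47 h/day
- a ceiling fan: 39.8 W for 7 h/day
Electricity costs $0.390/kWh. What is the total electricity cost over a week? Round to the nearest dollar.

pool pump: 2480 W × 1.93 h × 7 d = 33,505 Wh = 33.5 kWh
3D printer: 249 W × 16 h × 7 d = 27,888 Wh = 27.89 kWh
clothes dryer: 3180 W × 15 h × 7 d = 333,900 Wh = 333.9 kWh
aquarium pump: 14.4 W × 8.47 h × 7 d = 854 Wh = 0.8538 kWh
ceiling fan: 39.8 W × 7 h × 7 d = 1,950 Wh = 1.95 kWh
Total energy = 33.5 + 27.89 + 333.9 + 0.8538 + 1.95 = 398.1 kWh
Cost = 398.1 kWh × $0.390 = $155.26 ≈ $155

$155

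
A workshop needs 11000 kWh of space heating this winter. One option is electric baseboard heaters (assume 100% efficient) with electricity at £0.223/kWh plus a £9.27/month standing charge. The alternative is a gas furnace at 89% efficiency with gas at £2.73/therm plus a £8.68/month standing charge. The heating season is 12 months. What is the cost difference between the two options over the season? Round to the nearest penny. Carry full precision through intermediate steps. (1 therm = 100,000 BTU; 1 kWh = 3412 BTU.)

£1308.82

Heat load = 11000 kWh × 3412 = 37,532,000 BTU
Gas: input = 37,532,000 / 0.89 = 42,170,787 BTU = 421.7 therm → 421.7 × £2.73 = £1,151.26; + 12 × £8.68 standing = £1,255.42
Electric: 37,532,000 BTU / 3412 = 11,000 kWh → × £0.223 = £2,453.00; + 12 × £9.27 standing = £2,564.24
Difference = |£1,255.42 − £2,564.24| = £1,308.82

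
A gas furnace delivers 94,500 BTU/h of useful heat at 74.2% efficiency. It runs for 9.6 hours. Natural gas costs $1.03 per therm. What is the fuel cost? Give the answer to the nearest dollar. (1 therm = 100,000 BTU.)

$13

Heat delivered = 94,500 BTU/h × 9.6 h = 907,200 BTU
Gas input = 907,200 / 0.742 = 1,222,642 BTU
= 1,222,642 / 100,000 = 12.23 therm
Cost = 12.23 × $1.03/therm = $12.59 ≈ $13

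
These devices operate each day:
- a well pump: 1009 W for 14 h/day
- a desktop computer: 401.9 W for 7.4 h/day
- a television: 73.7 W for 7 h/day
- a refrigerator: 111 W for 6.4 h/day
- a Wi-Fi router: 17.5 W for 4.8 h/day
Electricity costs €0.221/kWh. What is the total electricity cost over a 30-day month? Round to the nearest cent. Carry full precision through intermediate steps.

€122.06

well pump: 1009 W × 14 h × 30 d = 423,780 Wh = 423.8 kWh
desktop computer: 401.9 W × 7.4 h × 30 d = 89,222 Wh = 89.22 kWh
television: 73.7 W × 7 h × 30 d = 15,477 Wh = 15.48 kWh
refrigerator: 111 W × 6.4 h × 30 d = 21,312 Wh = 21.31 kWh
Wi-Fi router: 17.5 W × 4.8 h × 30 d = 2,520 Wh = 2.52 kWh
Total energy = 423.8 + 89.22 + 15.48 + 21.31 + 2.52 = 552.3 kWh
Cost = 552.3 kWh × €0.221 = €122.06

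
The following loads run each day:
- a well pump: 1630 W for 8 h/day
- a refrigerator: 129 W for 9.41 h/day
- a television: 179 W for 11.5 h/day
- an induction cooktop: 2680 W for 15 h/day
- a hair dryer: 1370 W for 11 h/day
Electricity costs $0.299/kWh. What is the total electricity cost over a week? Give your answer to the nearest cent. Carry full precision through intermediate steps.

well pump: 1630 W × 8 h × 7 d = 91,280 Wh = 91.28 kWh
refrigerator: 129 W × 9.41 h × 7 d = 8,497 Wh = 8.497 kWh
television: 179 W × 11.5 h × 7 d = 14,410 Wh = 14.41 kWh
induction cooktop: 2680 W × 15 h × 7 d = 281,400 Wh = 281.4 kWh
hair dryer: 1370 W × 11 h × 7 d = 105,490 Wh = 105.5 kWh
Total energy = 91.28 + 8.497 + 14.41 + 281.4 + 105.5 = 501.1 kWh
Cost = 501.1 kWh × $0.299 = $149.82

$149.82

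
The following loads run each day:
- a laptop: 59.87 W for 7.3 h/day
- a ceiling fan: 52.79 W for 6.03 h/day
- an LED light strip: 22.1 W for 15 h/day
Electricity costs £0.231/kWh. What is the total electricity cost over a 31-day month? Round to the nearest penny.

laptop: 59.87 W × 7.3 h × 31 d = 13,549 Wh = 13.55 kWh
ceiling fan: 52.79 W × 6.03 h × 31 d = 9,868 Wh = 9.868 kWh
LED light strip: 22.1 W × 15 h × 31 d = 10,276 Wh = 10.28 kWh
Total energy = 13.55 + 9.868 + 10.28 = 33.69 kWh
Cost = 33.69 kWh × £0.231 = £7.78

£7.78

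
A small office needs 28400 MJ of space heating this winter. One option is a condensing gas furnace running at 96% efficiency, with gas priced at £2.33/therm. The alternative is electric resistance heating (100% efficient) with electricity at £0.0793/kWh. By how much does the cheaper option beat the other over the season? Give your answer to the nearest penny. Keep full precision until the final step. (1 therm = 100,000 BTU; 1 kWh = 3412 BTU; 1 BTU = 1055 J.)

£27.71

Heat load = 28400 MJ = 28,400,000,000 J / 1055 = 26,919,431 BTU
Gas: input = 26,919,431 / 0.96 = 28,041,074 BTU = 280.4 therm → 280.4 × £2.33 = £653.36
Electric: 26,919,431 BTU / 3412 = 7,890 kWh → × £0.0793 = £625.65
Difference = |£653.36 − £625.65| = £27.71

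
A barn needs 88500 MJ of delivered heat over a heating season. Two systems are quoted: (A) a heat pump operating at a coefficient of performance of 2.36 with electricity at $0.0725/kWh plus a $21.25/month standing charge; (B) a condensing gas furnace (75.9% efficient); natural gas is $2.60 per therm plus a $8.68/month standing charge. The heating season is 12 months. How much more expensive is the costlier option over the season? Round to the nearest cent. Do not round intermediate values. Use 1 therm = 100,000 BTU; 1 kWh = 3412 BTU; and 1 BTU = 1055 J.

$1967.45

Heat load = 88500 MJ = 88,500,000,000 J / 1055 = 83,886,256 BTU
Gas: input = 83,886,256 / 0.759 = 110,522,076 BTU = 1,105 therm → 1,105 × $2.60 = $2,873.57; + 12 × $8.68 standing = $2,977.73
Heat pump: 83,886,256 BTU / 3412 = 24,590 kWh heat; / 2.36 = 10,420 kWh in → × $0.0725 = $755.28; + 12 × $21.25 standing = $1,010.28
Difference = |$2,977.73 − $1,010.28| = $1,967.45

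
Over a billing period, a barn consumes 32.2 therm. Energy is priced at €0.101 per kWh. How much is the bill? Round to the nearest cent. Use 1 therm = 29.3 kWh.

32.2 therm × (29.3 kWh/therm) = 943.5 kWh
Cost = 943.5 kWh × €0.101/kWh = €95.29

€95.29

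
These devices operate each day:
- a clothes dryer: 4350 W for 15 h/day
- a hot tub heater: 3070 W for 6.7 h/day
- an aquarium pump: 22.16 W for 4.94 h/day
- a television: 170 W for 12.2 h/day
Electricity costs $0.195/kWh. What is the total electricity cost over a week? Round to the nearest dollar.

$120

clothes dryer: 4350 W × 15 h × 7 d = 456,750 Wh = 456.8 kWh
hot tub heater: 3070 W × 6.7 h × 7 d = 143,983 Wh = 144 kWh
aquarium pump: 22.16 W × 4.94 h × 7 d = 766 Wh = 0.7663 kWh
television: 170 W × 12.2 h × 7 d = 14,518 Wh = 14.52 kWh
Total energy = 456.8 + 144 + 0.7663 + 14.52 = 616 kWh
Cost = 616 kWh × $0.195 = $120.12 ≈ $120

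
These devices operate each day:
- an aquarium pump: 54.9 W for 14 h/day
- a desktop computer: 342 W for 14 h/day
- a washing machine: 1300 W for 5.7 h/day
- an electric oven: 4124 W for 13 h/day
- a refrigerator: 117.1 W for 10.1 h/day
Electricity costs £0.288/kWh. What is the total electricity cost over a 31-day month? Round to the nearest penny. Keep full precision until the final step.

aquarium pump: 54.9 W × 14 h × 31 d = 23,827 Wh = 23.83 kWh
desktop computer: 342 W × 14 h × 31 d = 148,428 Wh = 148.4 kWh
washing machine: 1300 W × 5.7 h × 31 d = 229,710 Wh = 229.7 kWh
electric oven: 4124 W × 13 h × 31 d = 1,661,972 Wh = 1,662 kWh
refrigerator: 117.1 W × 10.1 h × 31 d = 36,664 Wh = 36.66 kWh
Total energy = 23.83 + 148.4 + 229.7 + 1,662 + 36.66 = 2,101 kWh
Cost = 2,101 kWh × £0.288 = £604.97

£604.97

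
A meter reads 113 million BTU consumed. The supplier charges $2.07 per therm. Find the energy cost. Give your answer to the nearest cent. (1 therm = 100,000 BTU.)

$2339.10

113 million BTU × (10 therm/million BTU) = 1,130 therm
Cost = 1,130 therm × $2.07/therm = $2,339.10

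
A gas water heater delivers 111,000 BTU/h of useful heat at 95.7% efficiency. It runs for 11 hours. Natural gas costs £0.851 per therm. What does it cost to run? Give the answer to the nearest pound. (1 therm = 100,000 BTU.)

Heat delivered = 111,000 BTU/h × 11 h = 1,221,000 BTU
Gas input = 1,221,000 / 0.957 = 1,275,862 BTU
= 1,275,862 / 100,000 = 12.76 therm
Cost = 12.76 × £0.851/therm = £10.86 ≈ £11

£11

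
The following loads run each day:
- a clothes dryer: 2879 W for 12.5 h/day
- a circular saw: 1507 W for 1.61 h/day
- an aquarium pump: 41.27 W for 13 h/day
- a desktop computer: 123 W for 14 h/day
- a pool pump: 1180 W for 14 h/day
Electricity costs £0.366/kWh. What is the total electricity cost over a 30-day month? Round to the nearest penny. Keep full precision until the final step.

clothes dryer: 2879 W × 12.5 h × 30 d = 1,079,625 Wh = 1,080 kWh
circular saw: 1507 W × 1.61 h × 30 d = 72,788 Wh = 72.79 kWh
aquarium pump: 41.27 W × 13 h × 30 d = 16,095 Wh = 16.1 kWh
desktop computer: 123 W × 14 h × 30 d = 51,660 Wh = 51.66 kWh
pool pump: 1180 W × 14 h × 30 d = 495,600 Wh = 495.6 kWh
Total energy = 1,080 + 72.79 + 16.1 + 51.66 + 495.6 = 1,716 kWh
Cost = 1,716 kWh × £0.366 = £627.97

£627.97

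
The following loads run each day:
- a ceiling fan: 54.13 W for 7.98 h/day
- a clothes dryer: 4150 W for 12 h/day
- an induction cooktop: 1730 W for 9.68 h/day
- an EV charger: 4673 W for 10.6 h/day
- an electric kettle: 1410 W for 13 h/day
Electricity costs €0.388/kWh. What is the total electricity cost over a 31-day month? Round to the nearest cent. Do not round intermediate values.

€1621.88

ceiling fan: 54.13 W × 7.98 h × 31 d = 13,391 Wh = 13.39 kWh
clothes dryer: 4150 W × 12 h × 31 d = 1,543,800 Wh = 1,544 kWh
induction cooktop: 1730 W × 9.68 h × 31 d = 519,138 Wh = 519.1 kWh
EV charger: 4673 W × 10.6 h × 31 d = 1,535,548 Wh = 1,536 kWh
electric kettle: 1410 W × 13 h × 31 d = 568,230 Wh = 568.2 kWh
Total energy = 13.39 + 1,544 + 519.1 + 1,536 + 568.2 = 4,180 kWh
Cost = 4,180 kWh × €0.388 = €1,621.88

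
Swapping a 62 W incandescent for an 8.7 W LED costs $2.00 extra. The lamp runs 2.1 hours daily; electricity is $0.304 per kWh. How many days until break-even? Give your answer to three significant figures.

58.8 days

Power saved = 62 − 8.7 = 53.3 W
Daily energy saved = 53.3 W × 2.1 h = 111.9 Wh = 0.11193 kWh
Daily savings = 0.11193 × $0.304 = $0.0340
Payback = $2.00 / $0.0340 per day = 58.78 days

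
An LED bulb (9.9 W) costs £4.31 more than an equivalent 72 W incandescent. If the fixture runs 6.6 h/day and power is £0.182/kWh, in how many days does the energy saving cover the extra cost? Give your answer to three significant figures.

57.8 days

Power saved = 72 − 9.9 = 62.1 W
Daily energy saved = 62.1 W × 6.6 h = 409.9 Wh = 0.40986 kWh
Daily savings = 0.40986 × £0.182 = £0.0746
Payback = £4.31 / £0.0746 per day = 57.78 days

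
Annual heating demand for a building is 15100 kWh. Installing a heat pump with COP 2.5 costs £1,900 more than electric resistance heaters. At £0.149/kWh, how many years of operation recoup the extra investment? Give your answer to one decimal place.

Resistance: 15100 kWh × £0.149 = £2,249.90/yr
Heat pump: 15100 / 2.5 = 6040 kWh in → × £0.149 = £899.96/yr
Annual savings = £1,349.94
Payback = £1,900 / £1,349.94 = 1.41 years

1.4 years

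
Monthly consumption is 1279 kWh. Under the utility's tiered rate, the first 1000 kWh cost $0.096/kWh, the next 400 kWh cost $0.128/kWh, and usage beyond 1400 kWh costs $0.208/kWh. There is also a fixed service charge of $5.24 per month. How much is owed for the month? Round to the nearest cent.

$136.95

First 1000 kWh × $0.096 = $96.00
Next 279 kWh × $0.128 = $35.71
Remaining tier: 0 kWh (not reached)
Energy charge = $131.71; + service $5.24 = $136.95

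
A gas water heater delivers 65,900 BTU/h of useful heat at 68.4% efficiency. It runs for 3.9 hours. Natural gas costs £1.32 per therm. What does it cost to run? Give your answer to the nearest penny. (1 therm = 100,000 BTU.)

£4.96

Heat delivered = 65,900 BTU/h × 3.9 h = 257,010 BTU
Gas input = 257,010 / 0.684 = 375,746 BTU
= 375,746 / 100,000 = 3.757 therm
Cost = 3.757 × £1.32/therm = £4.96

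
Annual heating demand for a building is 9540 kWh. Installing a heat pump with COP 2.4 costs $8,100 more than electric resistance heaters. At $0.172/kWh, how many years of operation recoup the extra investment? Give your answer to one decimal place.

8.5 years

Resistance: 9540 kWh × $0.172 = $1,640.88/yr
Heat pump: 9540 / 2.4 = 3975 kWh in → × $0.172 = $683.70/yr
Annual savings = $957.18
Payback = $8,100 / $957.18 = 8.46 years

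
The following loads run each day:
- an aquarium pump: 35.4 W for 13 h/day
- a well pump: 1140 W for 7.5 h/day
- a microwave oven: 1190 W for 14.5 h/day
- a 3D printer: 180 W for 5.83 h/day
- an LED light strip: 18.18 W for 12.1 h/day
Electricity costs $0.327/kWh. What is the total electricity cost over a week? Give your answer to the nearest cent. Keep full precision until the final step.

$63.03

aquarium pump: 35.4 W × 13 h × 7 d = 3,221 Wh = 3.221 kWh
well pump: 1140 W × 7.5 h × 7 d = 59,850 Wh = 59.85 kWh
microwave oven: 1190 W × 14.5 h × 7 d = 120,785 Wh = 120.8 kWh
3D printer: 180 W × 5.83 h × 7 d = 7,346 Wh = 7.346 kWh
LED light strip: 18.18 W × 12.1 h × 7 d = 1,540 Wh = 1.54 kWh
Total energy = 3.221 + 59.85 + 120.8 + 7.346 + 1.54 = 192.7 kWh
Cost = 192.7 kWh × $0.327 = $63.03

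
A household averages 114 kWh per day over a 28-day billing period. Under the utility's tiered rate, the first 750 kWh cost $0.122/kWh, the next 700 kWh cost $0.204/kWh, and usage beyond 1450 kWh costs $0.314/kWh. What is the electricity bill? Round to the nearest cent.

Usage = 114 kWh/day × 28 days = 3192 kWh
First 750 kWh × $0.122 = $91.50
Next 700 kWh × $0.204 = $142.80
Remaining 1742 kWh × $0.314 = $546.99
Total = $781.29

$781.29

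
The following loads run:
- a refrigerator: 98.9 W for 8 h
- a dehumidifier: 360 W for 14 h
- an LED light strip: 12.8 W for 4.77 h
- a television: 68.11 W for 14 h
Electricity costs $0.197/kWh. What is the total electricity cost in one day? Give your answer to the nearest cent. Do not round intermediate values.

$1.35

refrigerator: 98.9 W × 8 h = 791 Wh = 0.7912 kWh
dehumidifier: 360 W × 14 h = 5,040 Wh = 5.04 kWh
LED light strip: 12.8 W × 4.77 h = 61 Wh = 0.06106 kWh
television: 68.11 W × 14 h = 954 Wh = 0.9535 kWh
Total energy = 0.7912 + 5.04 + 0.06106 + 0.9535 = 6.846 kWh
Cost = 6.846 kWh × $0.197 = $1.35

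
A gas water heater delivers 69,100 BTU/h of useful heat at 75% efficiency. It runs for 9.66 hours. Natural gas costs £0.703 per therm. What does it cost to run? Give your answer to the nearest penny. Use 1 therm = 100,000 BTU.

Heat delivered = 69,100 BTU/h × 9.66 h = 667,506 BTU
Gas input = 667,506 / 0.75 = 890,008 BTU
= 890,008 / 100,000 = 8.9 therm
Cost = 8.9 × £0.703/therm = £6.26

£6.26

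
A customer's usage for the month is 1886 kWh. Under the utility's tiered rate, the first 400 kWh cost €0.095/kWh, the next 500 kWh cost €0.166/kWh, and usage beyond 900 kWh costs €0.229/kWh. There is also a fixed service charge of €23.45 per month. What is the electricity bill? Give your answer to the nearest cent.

First 400 kWh × €0.095 = €38.00
Next 500 kWh × €0.166 = €83.00
Remaining 986 kWh × €0.229 = €225.79
Energy charge = €346.79; + service €23.45 = €370.24

€370.24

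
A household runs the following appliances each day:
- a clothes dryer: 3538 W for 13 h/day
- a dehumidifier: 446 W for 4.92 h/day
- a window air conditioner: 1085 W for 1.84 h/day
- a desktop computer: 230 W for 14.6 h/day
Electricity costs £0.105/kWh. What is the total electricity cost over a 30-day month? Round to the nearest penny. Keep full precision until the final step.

clothes dryer: 3538 W × 13 h × 30 d = 1,379,820 Wh = 1,380 kWh
dehumidifier: 446 W × 4.92 h × 30 d = 65,830 Wh = 65.83 kWh
window air conditioner: 1085 W × 1.84 h × 30 d = 59,892 Wh = 59.89 kWh
desktop computer: 230 W × 14.6 h × 30 d = 100,740 Wh = 100.7 kWh
Total energy = 1,380 + 65.83 + 59.89 + 100.7 = 1,606 kWh
Cost = 1,606 kWh × £0.105 = £168.66

£168.66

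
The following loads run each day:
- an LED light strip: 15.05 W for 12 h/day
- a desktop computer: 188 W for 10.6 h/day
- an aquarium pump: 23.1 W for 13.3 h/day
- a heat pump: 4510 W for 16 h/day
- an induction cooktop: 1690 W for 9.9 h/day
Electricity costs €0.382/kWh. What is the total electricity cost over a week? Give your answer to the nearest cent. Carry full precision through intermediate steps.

€244.33

LED light strip: 15.05 W × 12 h × 7 d = 1,264 Wh = 1.264 kWh
desktop computer: 188 W × 10.6 h × 7 d = 13,950 Wh = 13.95 kWh
aquarium pump: 23.1 W × 13.3 h × 7 d = 2,151 Wh = 2.151 kWh
heat pump: 4510 W × 16 h × 7 d = 505,120 Wh = 505.1 kWh
induction cooktop: 1690 W × 9.9 h × 7 d = 117,117 Wh = 117.1 kWh
Total energy = 1.264 + 13.95 + 2.151 + 505.1 + 117.1 = 639.6 kWh
Cost = 639.6 kWh × €0.382 = €244.33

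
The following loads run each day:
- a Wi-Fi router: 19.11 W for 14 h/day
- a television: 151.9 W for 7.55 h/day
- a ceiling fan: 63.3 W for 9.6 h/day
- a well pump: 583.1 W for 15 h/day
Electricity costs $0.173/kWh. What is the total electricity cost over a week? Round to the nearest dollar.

Wi-Fi router: 19.11 W × 14 h × 7 d = 1,873 Wh = 1.873 kWh
television: 151.9 W × 7.55 h × 7 d = 8,028 Wh = 8.028 kWh
ceiling fan: 63.3 W × 9.6 h × 7 d = 4,254 Wh = 4.254 kWh
well pump: 583.1 W × 15 h × 7 d = 61,226 Wh = 61.23 kWh
Total energy = 1.873 + 8.028 + 4.254 + 61.23 = 75.38 kWh
Cost = 75.38 kWh × $0.173 = $13.04 ≈ $13

$13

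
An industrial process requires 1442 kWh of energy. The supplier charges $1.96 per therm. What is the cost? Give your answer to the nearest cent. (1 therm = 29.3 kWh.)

$96.46

1442 kWh × (0.03413 therm/kWh) = 49.22 therm
Cost = 49.22 therm × $1.96/therm = $96.46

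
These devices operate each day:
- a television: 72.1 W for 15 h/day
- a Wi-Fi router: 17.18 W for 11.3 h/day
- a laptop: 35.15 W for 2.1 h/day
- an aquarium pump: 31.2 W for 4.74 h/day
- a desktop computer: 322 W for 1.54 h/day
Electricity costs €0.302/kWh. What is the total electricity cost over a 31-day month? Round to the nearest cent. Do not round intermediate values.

television: 72.1 W × 15 h × 31 d = 33,526 Wh = 33.53 kWh
Wi-Fi router: 17.18 W × 11.3 h × 31 d = 6,018 Wh = 6.018 kWh
laptop: 35.15 W × 2.1 h × 31 d = 2,288 Wh = 2.288 kWh
aquarium pump: 31.2 W × 4.74 h × 31 d = 4,585 Wh = 4.585 kWh
desktop computer: 322 W × 1.54 h × 31 d = 15,372 Wh = 15.37 kWh
Total energy = 33.53 + 6.018 + 2.288 + 4.585 + 15.37 = 61.79 kWh
Cost = 61.79 kWh × €0.302 = €18.66

€18.66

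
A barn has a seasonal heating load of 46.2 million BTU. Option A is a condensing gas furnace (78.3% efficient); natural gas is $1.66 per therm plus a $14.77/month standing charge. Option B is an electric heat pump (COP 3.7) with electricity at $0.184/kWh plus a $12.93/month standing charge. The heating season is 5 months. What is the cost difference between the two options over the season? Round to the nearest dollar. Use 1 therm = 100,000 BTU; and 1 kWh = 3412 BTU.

$315

Heat load = 46.2 × 10⁶ BTU = 46,200,000 BTU
Gas: input = 46,200,000 / 0.783 = 59,003,831 BTU = 590 therm → 590 × $1.66 = $979.46; + 5 × $14.77 standing = $1,053.31
Heat pump: 46,200,000 BTU / 3412 = 13,540 kWh heat; / 3.7 = 3,660 kWh in → × $0.184 = $673.36; + 5 × $12.93 standing = $738.01
Difference = |$1,053.31 − $738.01| = $315.30 ≈ $315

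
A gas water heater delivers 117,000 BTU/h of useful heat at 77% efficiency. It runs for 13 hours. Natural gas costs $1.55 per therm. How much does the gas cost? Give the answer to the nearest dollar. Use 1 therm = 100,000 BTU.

Heat delivered = 117,000 BTU/h × 13 h = 1,521,000 BTU
Gas input = 1,521,000 / 0.77 = 1,975,325 BTU
= 1,975,325 / 100,000 = 19.75 therm
Cost = 19.75 × $1.55/therm = $30.62 ≈ $31

$31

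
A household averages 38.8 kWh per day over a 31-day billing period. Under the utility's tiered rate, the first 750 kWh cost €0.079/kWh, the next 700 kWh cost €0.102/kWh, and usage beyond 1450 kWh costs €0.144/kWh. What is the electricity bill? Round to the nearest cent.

Usage = 38.8 kWh/day × 31 days = 1202.8 kWh
First 750 kWh × €0.079 = €59.25
Next 452.8 kWh × €0.102 = €46.19
Remaining tier: 0 kWh (not reached)
Total = €105.44

€105.44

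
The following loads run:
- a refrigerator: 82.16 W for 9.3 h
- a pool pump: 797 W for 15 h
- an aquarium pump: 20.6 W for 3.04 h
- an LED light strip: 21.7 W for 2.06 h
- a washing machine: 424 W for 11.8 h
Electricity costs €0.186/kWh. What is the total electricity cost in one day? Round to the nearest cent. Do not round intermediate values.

refrigerator: 82.16 W × 9.3 h = 764 Wh = 0.7641 kWh
pool pump: 797 W × 15 h = 11,955 Wh = 11.96 kWh
aquarium pump: 20.6 W × 3.04 h = 63 Wh = 0.06262 kWh
LED light strip: 21.7 W × 2.06 h = 45 Wh = 0.0447 kWh
washing machine: 424 W × 11.8 h = 5,003 Wh = 5.003 kWh
Total energy = 0.7641 + 11.96 + 0.06262 + 0.0447 + 5.003 = 17.83 kWh
Cost = 17.83 kWh × €0.186 = €3.32

€3.32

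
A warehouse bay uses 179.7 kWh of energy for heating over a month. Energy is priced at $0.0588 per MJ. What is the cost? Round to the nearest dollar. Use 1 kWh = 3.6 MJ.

$38

179.7 kWh × (3.6 MJ/kWh) = 646.9 MJ
Cost = 646.9 MJ × $0.0588/MJ = $38.04 ≈ $38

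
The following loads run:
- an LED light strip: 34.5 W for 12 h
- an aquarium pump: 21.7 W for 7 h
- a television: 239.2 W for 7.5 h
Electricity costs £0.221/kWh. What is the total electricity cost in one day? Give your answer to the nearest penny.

LED light strip: 34.5 W × 12 h = 414 Wh = 0.414 kWh
aquarium pump: 21.7 W × 7 h = 152 Wh = 0.1519 kWh
television: 239.2 W × 7.5 h = 1,794 Wh = 1.794 kWh
Total energy = 0.414 + 0.1519 + 1.794 = 2.36 kWh
Cost = 2.36 kWh × £0.221 = £0.52

£0.52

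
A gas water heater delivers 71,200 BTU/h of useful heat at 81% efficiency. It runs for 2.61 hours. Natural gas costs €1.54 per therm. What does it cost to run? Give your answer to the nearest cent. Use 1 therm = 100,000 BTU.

€3.53

Heat delivered = 71,200 BTU/h × 2.61 h = 185,832 BTU
Gas input = 185,832 / 0.81 = 229,422 BTU
= 229,422 / 100,000 = 2.294 therm
Cost = 2.294 × €1.54/therm = €3.53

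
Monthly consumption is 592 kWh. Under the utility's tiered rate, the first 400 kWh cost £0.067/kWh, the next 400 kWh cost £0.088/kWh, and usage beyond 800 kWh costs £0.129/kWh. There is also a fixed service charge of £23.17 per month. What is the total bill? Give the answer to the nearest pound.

£67

First 400 kWh × £0.067 = £26.80
Next 192 kWh × £0.088 = £16.90
Remaining tier: 0 kWh (not reached)
Energy charge = £43.70; + service £23.17 = £66.87 ≈ £67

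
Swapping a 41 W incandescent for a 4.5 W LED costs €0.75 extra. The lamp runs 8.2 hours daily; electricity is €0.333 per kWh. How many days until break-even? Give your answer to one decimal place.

7.5 days

Power saved = 41 − 4.5 = 36.5 W
Daily energy saved = 36.5 W × 8.2 h = 299.3 Wh = 0.2993 kWh
Daily savings = 0.2993 × €0.333 = €0.0997
Payback = €0.75 / €0.0997 per day = 7.525 days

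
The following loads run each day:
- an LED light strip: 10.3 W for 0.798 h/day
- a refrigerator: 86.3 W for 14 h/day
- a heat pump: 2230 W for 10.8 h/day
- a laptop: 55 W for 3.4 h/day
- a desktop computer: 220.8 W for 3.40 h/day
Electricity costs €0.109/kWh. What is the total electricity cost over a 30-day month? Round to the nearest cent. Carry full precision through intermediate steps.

LED light strip: 10.3 W × 0.798 h × 30 d = 247 Wh = 0.2466 kWh
refrigerator: 86.3 W × 14 h × 30 d = 36,246 Wh = 36.25 kWh
heat pump: 2230 W × 10.8 h × 30 d = 722,520 Wh = 722.5 kWh
laptop: 55 W × 3.4 h × 30 d = 5,610 Wh = 5.61 kWh
desktop computer: 220.8 W × 3.40 h × 30 d = 22,522 Wh = 22.52 kWh
Total energy = 0.2466 + 36.25 + 722.5 + 5.61 + 22.52 = 787.1 kWh
Cost = 787.1 kWh × €0.109 = €85.80

€85.80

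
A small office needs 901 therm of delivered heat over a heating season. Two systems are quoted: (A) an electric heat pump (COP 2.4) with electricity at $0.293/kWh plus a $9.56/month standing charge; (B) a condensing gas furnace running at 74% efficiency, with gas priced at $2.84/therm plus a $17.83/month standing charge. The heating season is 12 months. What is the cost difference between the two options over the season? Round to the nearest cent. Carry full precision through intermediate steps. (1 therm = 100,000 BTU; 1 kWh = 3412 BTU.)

$333.30

Heat load = 901 therm × 100,000 = 90,100,000 BTU
Gas: input = 90,100,000 / 0.74 = 121,756,757 BTU = 1,218 therm → 1,218 × $2.84 = $3,457.89; + 12 × $17.83 standing = $3,671.85
Heat pump: 90,100,000 BTU / 3412 = 26,410 kWh heat; / 2.4 = 11,000 kWh in → × $0.293 = $3,223.83; + 12 × $9.56 standing = $3,338.55
Difference = |$3,671.85 − $3,338.55| = $333.30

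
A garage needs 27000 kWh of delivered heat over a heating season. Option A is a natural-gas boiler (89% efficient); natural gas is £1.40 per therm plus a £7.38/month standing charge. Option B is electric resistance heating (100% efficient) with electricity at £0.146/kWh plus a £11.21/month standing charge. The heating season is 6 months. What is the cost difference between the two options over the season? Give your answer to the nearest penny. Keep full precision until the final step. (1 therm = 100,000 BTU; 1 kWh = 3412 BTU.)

Heat load = 27000 kWh × 3412 = 92,124,000 BTU
Gas: input = 92,124,000 / 0.89 = 103,510,112 BTU = 1,035 therm → 1,035 × £1.40 = £1,449.14; + 6 × £7.38 standing = £1,493.42
Electric: 92,124,000 BTU / 3412 = 27,000 kWh → × £0.146 = £3,942.00; + 6 × £11.21 standing = £4,009.26
Difference = |£1,493.42 − £4,009.26| = £2,515.84

£2515.84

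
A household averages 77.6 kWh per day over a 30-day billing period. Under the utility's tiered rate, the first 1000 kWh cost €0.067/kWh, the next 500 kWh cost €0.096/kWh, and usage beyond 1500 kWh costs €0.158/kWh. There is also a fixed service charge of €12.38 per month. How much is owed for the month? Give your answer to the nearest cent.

€258.20

Usage = 77.6 kWh/day × 30 days = 2328 kWh
First 1000 kWh × €0.067 = €67.00
Next 500 kWh × €0.096 = €48.00
Remaining 828 kWh × €0.158 = €130.82
Energy charge = €245.82; + service €12.38 = €258.20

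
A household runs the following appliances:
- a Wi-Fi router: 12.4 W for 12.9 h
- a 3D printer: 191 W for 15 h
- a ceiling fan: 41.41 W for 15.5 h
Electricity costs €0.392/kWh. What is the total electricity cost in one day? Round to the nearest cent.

€1.44

Wi-Fi router: 12.4 W × 12.9 h = 160 Wh = 0.16 kWh
3D printer: 191 W × 15 h = 2,865 Wh = 2.865 kWh
ceiling fan: 41.41 W × 15.5 h = 642 Wh = 0.6419 kWh
Total energy = 0.16 + 2.865 + 0.6419 = 3.667 kWh
Cost = 3.667 kWh × €0.392 = €1.44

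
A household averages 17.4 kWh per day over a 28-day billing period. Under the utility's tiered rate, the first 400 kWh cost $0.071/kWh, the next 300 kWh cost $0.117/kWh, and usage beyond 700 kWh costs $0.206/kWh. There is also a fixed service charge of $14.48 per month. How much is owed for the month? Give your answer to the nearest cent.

Usage = 17.4 kWh/day × 28 days = 487.2 kWh
First 400 kWh × $0.071 = $28.40
Next 87.2 kWh × $0.117 = $10.20
Remaining tier: 0 kWh (not reached)
Energy charge = $38.60; + service $14.48 = $53.08

$53.08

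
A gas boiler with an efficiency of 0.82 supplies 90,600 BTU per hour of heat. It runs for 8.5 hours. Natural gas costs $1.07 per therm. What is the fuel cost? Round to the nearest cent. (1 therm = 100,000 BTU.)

Heat delivered = 90,600 BTU/h × 8.5 h = 770,100 BTU
Gas input = 770,100 / 0.82 = 939,146 BTU
= 939,146 / 100,000 = 9.391 therm
Cost = 9.391 × $1.07/therm = $10.05

$10.05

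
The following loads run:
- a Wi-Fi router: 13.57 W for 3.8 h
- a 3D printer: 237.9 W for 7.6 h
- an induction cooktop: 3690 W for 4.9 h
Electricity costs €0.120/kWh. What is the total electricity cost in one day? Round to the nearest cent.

€2.39

Wi-Fi router: 13.57 W × 3.8 h = 52 Wh = 0.05157 kWh
3D printer: 237.9 W × 7.6 h = 1,808 Wh = 1.808 kWh
induction cooktop: 3690 W × 4.9 h = 18,081 Wh = 18.08 kWh
Total energy = 0.05157 + 1.808 + 18.08 = 19.94 kWh
Cost = 19.94 kWh × €0.120 = €2.39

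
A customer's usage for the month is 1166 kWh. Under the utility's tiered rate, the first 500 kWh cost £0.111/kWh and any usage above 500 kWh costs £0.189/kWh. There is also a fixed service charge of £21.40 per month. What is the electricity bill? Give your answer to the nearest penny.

£202.77

First 500 kWh × £0.111 = £55.50
Remaining 666 kWh × £0.189 = £125.87
Energy charge = £181.37; + service £21.40 = £202.77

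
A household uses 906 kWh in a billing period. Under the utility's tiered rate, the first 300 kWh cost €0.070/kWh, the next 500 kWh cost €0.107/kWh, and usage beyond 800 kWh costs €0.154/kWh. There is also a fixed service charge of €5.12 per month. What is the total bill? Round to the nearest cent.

First 300 kWh × €0.070 = €21.00
Next 500 kWh × €0.107 = €53.50
Remaining 106 kWh × €0.154 = €16.32
Energy charge = €90.82; + service €5.12 = €95.94

€95.94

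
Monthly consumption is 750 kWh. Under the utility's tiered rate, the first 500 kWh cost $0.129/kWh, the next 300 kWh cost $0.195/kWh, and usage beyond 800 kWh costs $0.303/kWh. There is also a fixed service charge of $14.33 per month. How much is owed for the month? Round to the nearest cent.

$127.58

First 500 kWh × $0.129 = $64.50
Next 250 kWh × $0.195 = $48.75
Remaining tier: 0 kWh (not reached)
Energy charge = $113.25; + service $14.33 = $127.58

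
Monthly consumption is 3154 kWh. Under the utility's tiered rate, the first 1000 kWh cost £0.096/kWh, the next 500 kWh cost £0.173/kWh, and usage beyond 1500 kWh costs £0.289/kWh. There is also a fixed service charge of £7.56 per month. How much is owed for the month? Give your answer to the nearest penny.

First 1000 kWh × £0.096 = £96.00
Next 500 kWh × £0.173 = £86.50
Remaining 1654 kWh × £0.289 = £478.01
Energy charge = £660.51; + service £7.56 = £668.07

£668.07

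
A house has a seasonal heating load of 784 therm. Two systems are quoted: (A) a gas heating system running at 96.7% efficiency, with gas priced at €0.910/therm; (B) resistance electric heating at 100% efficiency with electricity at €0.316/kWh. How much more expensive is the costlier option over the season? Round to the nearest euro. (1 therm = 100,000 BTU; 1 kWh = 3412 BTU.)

€6523

Heat load = 784 therm × 100,000 = 78,400,000 BTU
Gas: input = 78,400,000 / 0.967 = 81,075,491 BTU = 810.8 therm → 810.8 × €0.910 = €737.79
Electric: 78,400,000 BTU / 3412 = 22,980 kWh → × €0.316 = €7,260.96
Difference = |€737.79 − €7,260.96| = €6,523.17 ≈ €6523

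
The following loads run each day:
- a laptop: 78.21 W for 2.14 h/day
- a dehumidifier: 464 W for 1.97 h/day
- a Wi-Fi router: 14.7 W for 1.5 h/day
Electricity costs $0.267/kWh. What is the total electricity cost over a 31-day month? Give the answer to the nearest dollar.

$9

laptop: 78.21 W × 2.14 h × 31 d = 5,188 Wh = 5.188 kWh
dehumidifier: 464 W × 1.97 h × 31 d = 28,336 Wh = 28.34 kWh
Wi-Fi router: 14.7 W × 1.5 h × 31 d = 684 Wh = 0.6835 kWh
Total energy = 5.188 + 28.34 + 0.6835 = 34.21 kWh
Cost = 34.21 kWh × $0.267 = $9.13 ≈ $9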